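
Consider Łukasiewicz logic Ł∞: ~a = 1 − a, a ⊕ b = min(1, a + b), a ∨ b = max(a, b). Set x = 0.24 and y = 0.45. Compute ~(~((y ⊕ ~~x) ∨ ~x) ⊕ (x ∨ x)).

~x = 1 − 0.24 = 0.76
~~x = 1 − 0.76 = 0.24
y ⊕ ~~x = min(1, 0.45 + 0.24) = min(1, 0.69) = 0.69
(y ⊕ ~~x) ∨ ~x = max(0.69, 0.76) = 0.76
~((y ⊕ ~~x) ∨ ~x) = 1 − 0.76 = 0.24
x ∨ x = max(0.24, 0.24) = 0.24
~((y ⊕ ~~x) ∨ ~x) ⊕ (x ∨ x) = min(1, 0.24 + 0.24) = min(1, 0.48) = 0.48
~(~((y ⊕ ~~x) ∨ ~x) ⊕ (x ∨ x)) = 1 − 0.48 = 0.52

0.52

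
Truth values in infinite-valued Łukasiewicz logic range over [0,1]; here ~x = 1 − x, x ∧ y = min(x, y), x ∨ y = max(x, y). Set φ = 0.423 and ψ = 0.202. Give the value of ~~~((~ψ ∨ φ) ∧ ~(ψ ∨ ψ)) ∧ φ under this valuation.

~ψ = 1 − 0.202 = 0.798
~ψ ∨ φ = max(0.798, 0.423) = 0.798
ψ ∨ ψ = max(0.202, 0.202) = 0.202
~(ψ ∨ ψ) = 1 − 0.202 = 0.798
(~ψ ∨ φ) ∧ ~(ψ ∨ ψ) = min(0.798, 0.798) = 0.798
~((~ψ ∨ φ) ∧ ~(ψ ∨ ψ)) = 1 − 0.798 = 0.202
~~((~ψ ∨ φ) ∧ ~(ψ ∨ ψ)) = 1 − 0.202 = 0.798
~~~((~ψ ∨ φ) ∧ ~(ψ ∨ ψ)) = 1 − 0.798 = 0.202
~~~((~ψ ∨ φ) ∧ ~(ψ ∨ ψ)) ∧ φ = min(0.202, 0.423) = 0.202

0.202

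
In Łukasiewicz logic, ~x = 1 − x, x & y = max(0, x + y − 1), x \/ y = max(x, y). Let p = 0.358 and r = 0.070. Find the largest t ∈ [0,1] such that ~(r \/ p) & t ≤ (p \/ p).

r \/ p = max(0.070, 0.358) = 0.358
~(r \/ p) = 1 − 0.358 = 0.642
So the left factor is ~(r \/ p) = 0.642.
p \/ p = max(0.358, 0.358) = 0.358
So the right-hand bound is p \/ p = 0.358.
The residuum of the Łukasiewicz t-norm gives the supremum: min(1, 1 − 0.642 + 0.358).
1 − 0.642 + 0.358 = 0.716, so t = min(1, 0.716) = 0.716.
Check: 0.642 & 0.716 = max(0, 0.358) = 0.358 ≤ 0.358.

0.716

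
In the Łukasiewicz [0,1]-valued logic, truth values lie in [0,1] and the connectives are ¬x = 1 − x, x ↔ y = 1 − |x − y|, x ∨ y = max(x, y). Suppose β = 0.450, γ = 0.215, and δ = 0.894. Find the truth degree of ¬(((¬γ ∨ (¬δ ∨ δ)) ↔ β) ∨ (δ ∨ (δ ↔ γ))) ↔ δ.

¬γ = 1 − 0.215 = 0.785
¬δ = 1 − 0.894 = 0.106
¬δ ∨ δ = max(0.106, 0.894) = 0.894
¬γ ∨ (¬δ ∨ δ) = max(0.785, 0.894) = 0.894
(¬γ ∨ (¬δ ∨ δ)) ↔ β = 1 − |0.894 − 0.450| = 1 − 0.444 = 0.556
δ ↔ γ = 1 − |0.894 − 0.215| = 1 − 0.679 = 0.321
δ ∨ (δ ↔ γ) = max(0.894, 0.321) = 0.894
((¬γ ∨ (¬δ ∨ δ)) ↔ β) ∨ (δ ∨ (δ ↔ γ)) = max(0.556, 0.894) = 0.894
¬(((¬γ ∨ (¬δ ∨ δ)) ↔ β) ∨ (δ ∨ (δ ↔ γ))) = 1 − 0.894 = 0.106
¬(((¬γ ∨ (¬δ ∨ δ)) ↔ β) ∨ (δ ∨ (δ ↔ γ))) ↔ δ = 1 − |0.106 − 0.894| = 1 − 0.788 = 0.212

0.212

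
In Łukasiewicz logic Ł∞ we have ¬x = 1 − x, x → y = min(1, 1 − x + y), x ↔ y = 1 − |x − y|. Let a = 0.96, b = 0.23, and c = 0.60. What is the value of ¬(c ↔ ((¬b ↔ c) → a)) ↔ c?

0.80

¬b = 1 − 0.23 = 0.77
¬b ↔ c = 1 − |0.77 − 0.60| = 1 − 0.17 = 0.83
(¬b ↔ c) → a = min(1, 1 − 0.83 + 0.96) = min(1, 1.13) = 1.00
c ↔ ((¬b ↔ c) → a) = 1 − |0.60 − 1.00| = 1 − 0.40 = 0.60
¬(c ↔ ((¬b ↔ c) → a)) = 1 − 0.60 = 0.40
¬(c ↔ ((¬b ↔ c) → a)) ↔ c = 1 − |0.40 − 0.60| = 1 − 0.20 = 0.80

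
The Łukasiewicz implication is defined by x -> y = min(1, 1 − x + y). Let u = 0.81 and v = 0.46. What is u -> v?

u -> v = min(1, 1 − 0.81 + 0.46) = min(1, 0.65) = 0.65
For comparison, the Gödel implication (1 if x ≤ y else y) would give 0.46.

0.65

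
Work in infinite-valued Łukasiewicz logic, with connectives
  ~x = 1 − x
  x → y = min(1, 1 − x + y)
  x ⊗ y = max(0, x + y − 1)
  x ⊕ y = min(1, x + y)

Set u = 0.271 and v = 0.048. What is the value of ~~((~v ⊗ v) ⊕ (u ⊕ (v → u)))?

1.000

~v = 1 − 0.048 = 0.952
~v ⊗ v = max(0, 0.952 + 0.048 − 1) = max(0, 0.000) = 0.000
v → u = min(1, 1 − 0.048 + 0.271) = min(1, 1.223) = 1.000
u ⊕ (v → u) = min(1, 0.271 + 1.000) = min(1, 1.271) = 1.000
(~v ⊗ v) ⊕ (u ⊕ (v → u)) = min(1, 0.000 + 1.000) = min(1, 1.000) = 1.000
~((~v ⊗ v) ⊕ (u ⊕ (v → u))) = 1 − 1.000 = 0.000
~~((~v ⊗ v) ⊕ (u ⊕ (v → u))) = 1 − 0.000 = 1.000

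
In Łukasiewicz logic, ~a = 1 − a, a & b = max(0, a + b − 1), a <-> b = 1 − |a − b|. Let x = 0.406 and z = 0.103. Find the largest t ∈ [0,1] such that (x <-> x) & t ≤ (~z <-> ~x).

x <-> x = 1 − |0.406 − 0.406| = 1 − 0.000 = 1.000
So the left factor is x <-> x = 1.000.
~z = 1 − 0.103 = 0.897
~x = 1 − 0.406 = 0.594
~z <-> ~x = 1 − |0.897 − 0.594| = 1 − 0.303 = 0.697
So the right-hand bound is ~z <-> ~x = 0.697.
The residuum of the Łukasiewicz t-norm gives the supremum: min(1, 1 − 1.000 + 0.697).
1 − 1.000 + 0.697 = 0.697, so t = min(1, 0.697) = 0.697.
Check: 1.000 & 0.697 = max(0, 0.697) = 0.697 ≤ 0.697.

0.697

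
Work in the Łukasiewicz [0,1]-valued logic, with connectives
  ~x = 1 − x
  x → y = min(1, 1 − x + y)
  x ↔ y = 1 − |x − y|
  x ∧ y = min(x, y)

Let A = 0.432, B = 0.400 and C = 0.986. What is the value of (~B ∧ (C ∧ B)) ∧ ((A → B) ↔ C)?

0.400

~B = 1 − 0.400 = 0.600
C ∧ B = min(0.986, 0.400) = 0.400
~B ∧ (C ∧ B) = min(0.600, 0.400) = 0.400
A → B = min(1, 1 − 0.432 + 0.400) = min(1, 0.968) = 0.968
(A → B) ↔ C = 1 − |0.968 − 0.986| = 1 − 0.018 = 0.982
(~B ∧ (C ∧ B)) ∧ ((A → B) ↔ C) = min(0.400, 0.982) = 0.400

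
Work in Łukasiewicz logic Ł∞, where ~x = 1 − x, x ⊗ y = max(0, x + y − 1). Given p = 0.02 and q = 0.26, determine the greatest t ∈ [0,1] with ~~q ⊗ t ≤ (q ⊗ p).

~q = 1 − 0.26 = 0.74
~~q = 1 − 0.74 = 0.26
So the left factor is ~~q = 0.26.
q ⊗ p = max(0, 0.26 + 0.02 − 1) = max(0, -0.72) = 0.00
So the right-hand bound is q ⊗ p = 0.00.
The residuum of the Łukasiewicz t-norm gives the supremum: min(1, 1 − 0.26 + 0.00).
1 − 0.26 + 0.00 = 0.74, so t = min(1, 0.74) = 0.74.
Check: 0.26 ⊗ 0.74 = max(0, 0.00) = 0.00 ≤ 0.00.

0.74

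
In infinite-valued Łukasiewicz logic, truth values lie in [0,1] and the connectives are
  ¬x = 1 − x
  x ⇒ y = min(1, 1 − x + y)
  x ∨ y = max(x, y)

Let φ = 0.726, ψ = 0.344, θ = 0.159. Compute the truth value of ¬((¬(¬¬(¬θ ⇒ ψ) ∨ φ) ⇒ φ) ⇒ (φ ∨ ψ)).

0.274

¬θ = 1 − 0.159 = 0.841
¬θ ⇒ ψ = min(1, 1 − 0.841 + 0.344) = min(1, 0.503) = 0.503
¬(¬θ ⇒ ψ) = 1 − 0.503 = 0.497
¬¬(¬θ ⇒ ψ) = 1 − 0.497 = 0.503
¬¬(¬θ ⇒ ψ) ∨ φ = max(0.503, 0.726) = 0.726
¬(¬¬(¬θ ⇒ ψ) ∨ φ) = 1 − 0.726 = 0.274
¬(¬¬(¬θ ⇒ ψ) ∨ φ) ⇒ φ = min(1, 1 − 0.274 + 0.726) = min(1, 1.452) = 1.000
φ ∨ ψ = max(0.726, 0.344) = 0.726
(¬(¬¬(¬θ ⇒ ψ) ∨ φ) ⇒ φ) ⇒ (φ ∨ ψ) = min(1, 1 − 1.000 + 0.726) = min(1, 0.726) = 0.726
¬((¬(¬¬(¬θ ⇒ ψ) ∨ φ) ⇒ φ) ⇒ (φ ∨ ψ)) = 1 − 0.726 = 0.274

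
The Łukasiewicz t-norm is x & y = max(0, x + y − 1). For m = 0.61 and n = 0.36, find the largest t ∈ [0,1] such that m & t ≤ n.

The residuum of the Łukasiewicz t-norm gives the supremum: min(1, 1 − 0.61 + 0.36).
1 − 0.61 + 0.36 = 0.75, so t = min(1, 0.75) = 0.75.
Check: 0.61 & 0.75 = max(0, 0.36) = 0.36 ≤ 0.36.

0.75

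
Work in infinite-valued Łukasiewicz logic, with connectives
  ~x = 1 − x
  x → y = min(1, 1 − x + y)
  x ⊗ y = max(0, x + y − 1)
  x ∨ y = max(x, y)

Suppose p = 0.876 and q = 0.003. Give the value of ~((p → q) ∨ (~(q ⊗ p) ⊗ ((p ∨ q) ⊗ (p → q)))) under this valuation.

0.873

p → q = min(1, 1 − 0.876 + 0.003) = min(1, 0.127) = 0.127
q ⊗ p = max(0, 0.003 + 0.876 − 1) = max(0, -0.121) = 0.000
~(q ⊗ p) = 1 − 0.000 = 1.000
p ∨ q = max(0.876, 0.003) = 0.876
(p ∨ q) ⊗ (p → q) = max(0, 0.876 + 0.127 − 1) = max(0, 0.003) = 0.003
~(q ⊗ p) ⊗ ((p ∨ q) ⊗ (p → q)) = max(0, 1.000 + 0.003 − 1) = max(0, 0.003) = 0.003
(p → q) ∨ (~(q ⊗ p) ⊗ ((p ∨ q) ⊗ (p → q))) = max(0.127, 0.003) = 0.127
~((p → q) ∨ (~(q ⊗ p) ⊗ ((p ∨ q) ⊗ (p → q)))) = 1 − 0.127 = 0.873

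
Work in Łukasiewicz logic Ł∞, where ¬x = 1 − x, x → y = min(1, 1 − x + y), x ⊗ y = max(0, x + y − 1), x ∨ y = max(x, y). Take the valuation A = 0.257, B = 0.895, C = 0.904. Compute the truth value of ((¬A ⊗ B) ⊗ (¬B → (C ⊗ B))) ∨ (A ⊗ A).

0.638

¬A = 1 − 0.257 = 0.743
¬A ⊗ B = max(0, 0.743 + 0.895 − 1) = max(0, 0.638) = 0.638
¬B = 1 − 0.895 = 0.105
C ⊗ B = max(0, 0.904 + 0.895 − 1) = max(0, 0.799) = 0.799
¬B → (C ⊗ B) = min(1, 1 − 0.105 + 0.799) = min(1, 1.694) = 1.000
(¬A ⊗ B) ⊗ (¬B → (C ⊗ B)) = max(0, 0.638 + 1.000 − 1) = max(0, 0.638) = 0.638
A ⊗ A = max(0, 0.257 + 0.257 − 1) = max(0, -0.486) = 0.000
((¬A ⊗ B) ⊗ (¬B → (C ⊗ B))) ∨ (A ⊗ A) = max(0.638, 0.000) = 0.638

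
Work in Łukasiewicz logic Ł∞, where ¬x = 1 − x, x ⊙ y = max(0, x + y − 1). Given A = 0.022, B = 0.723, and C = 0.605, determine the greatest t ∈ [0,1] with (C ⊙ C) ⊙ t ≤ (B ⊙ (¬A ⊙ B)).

C ⊙ C = max(0, 0.605 + 0.605 − 1) = max(0, 0.210) = 0.210
So the left factor is C ⊙ C = 0.210.
¬A = 1 − 0.022 = 0.978
¬A ⊙ B = max(0, 0.978 + 0.723 − 1) = max(0, 0.701) = 0.701
B ⊙ (¬A ⊙ B) = max(0, 0.723 + 0.701 − 1) = max(0, 0.424) = 0.424
So the right-hand bound is B ⊙ (¬A ⊙ B) = 0.424.
The residuum of the Łukasiewicz t-norm gives the supremum: min(1, 1 − 0.210 + 0.424).
1 − 0.210 + 0.424 = 1.214, so t = min(1, 1.214) = 1.000.
Check: 0.210 ⊙ 1.000 = max(0, 0.210) = 0.210 ≤ 0.424.

1.000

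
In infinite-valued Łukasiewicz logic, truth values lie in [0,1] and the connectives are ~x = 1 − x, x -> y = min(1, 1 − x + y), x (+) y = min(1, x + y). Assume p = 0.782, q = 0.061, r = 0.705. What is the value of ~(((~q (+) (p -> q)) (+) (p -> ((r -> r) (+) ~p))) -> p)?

0.218

~q = 1 − 0.061 = 0.939
p -> q = min(1, 1 − 0.782 + 0.061) = min(1, 0.279) = 0.279
~q (+) (p -> q) = min(1, 0.939 + 0.279) = min(1, 1.218) = 1.000
r -> r = min(1, 1 − 0.705 + 0.705) = min(1, 1.000) = 1.000
~p = 1 − 0.782 = 0.218
(r -> r) (+) ~p = min(1, 1.000 + 0.218) = min(1, 1.218) = 1.000
p -> ((r -> r) (+) ~p) = min(1, 1 − 0.782 + 1.000) = min(1, 1.218) = 1.000
(~q (+) (p -> q)) (+) (p -> ((r -> r) (+) ~p)) = min(1, 1.000 + 1.000) = min(1, 2.000) = 1.000
((~q (+) (p -> q)) (+) (p -> ((r -> r) (+) ~p))) -> p = min(1, 1 − 1.000 + 0.782) = min(1, 0.782) = 0.782
~(((~q (+) (p -> q)) (+) (p -> ((r -> r) (+) ~p))) -> p) = 1 − 0.782 = 0.218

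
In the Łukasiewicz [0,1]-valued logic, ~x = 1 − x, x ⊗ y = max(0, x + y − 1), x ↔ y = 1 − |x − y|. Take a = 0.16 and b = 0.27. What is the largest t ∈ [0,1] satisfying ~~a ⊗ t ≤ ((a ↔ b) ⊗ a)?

~a = 1 − 0.16 = 0.84
~~a = 1 − 0.84 = 0.16
So the left factor is ~~a = 0.16.
a ↔ b = 1 − |0.16 − 0.27| = 1 − 0.11 = 0.89
(a ↔ b) ⊗ a = max(0, 0.89 + 0.16 − 1) = max(0, 0.05) = 0.05
So the right-hand bound is (a ↔ b) ⊗ a = 0.05.
The residuum of the Łukasiewicz t-norm gives the supremum: min(1, 1 − 0.16 + 0.05).
1 − 0.16 + 0.05 = 0.89, so t = min(1, 0.89) = 0.89.
Check: 0.16 ⊗ 0.89 = max(0, 0.05) = 0.05 ≤ 0.05.

0.89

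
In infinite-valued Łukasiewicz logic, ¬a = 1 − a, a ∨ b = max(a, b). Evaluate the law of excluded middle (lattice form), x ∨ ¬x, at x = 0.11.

0.89

¬x = 1 − 0.11 = 0.89
x ∨ ¬x = max(0.11, 0.89) = 0.89
(The value 0.89 < 1 shows this instance is not satisfied; not a Ł∞-tautology — its value is max(a, 1−a).)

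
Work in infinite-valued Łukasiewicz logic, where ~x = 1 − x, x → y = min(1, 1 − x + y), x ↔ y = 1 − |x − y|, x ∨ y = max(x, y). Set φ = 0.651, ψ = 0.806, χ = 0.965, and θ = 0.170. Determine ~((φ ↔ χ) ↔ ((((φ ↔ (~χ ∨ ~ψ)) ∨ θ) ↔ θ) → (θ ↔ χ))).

φ ↔ χ = 1 − |0.651 − 0.965| = 1 − 0.314 = 0.686
~χ = 1 − 0.965 = 0.035
~ψ = 1 − 0.806 = 0.194
~χ ∨ ~ψ = max(0.035, 0.194) = 0.194
φ ↔ (~χ ∨ ~ψ) = 1 − |0.651 − 0.194| = 1 − 0.457 = 0.543
(φ ↔ (~χ ∨ ~ψ)) ∨ θ = max(0.543, 0.170) = 0.543
((φ ↔ (~χ ∨ ~ψ)) ∨ θ) ↔ θ = 1 − |0.543 − 0.170| = 1 − 0.373 = 0.627
θ ↔ χ = 1 − |0.170 − 0.965| = 1 − 0.795 = 0.205
(((φ ↔ (~χ ∨ ~ψ)) ∨ θ) ↔ θ) → (θ ↔ χ) = min(1, 1 − 0.627 + 0.205) = min(1, 0.578) = 0.578
(φ ↔ χ) ↔ ((((φ ↔ (~χ ∨ ~ψ)) ∨ θ) ↔ θ) → (θ ↔ χ)) = 1 − |0.686 − 0.578| = 1 − 0.108 = 0.892
~((φ ↔ χ) ↔ ((((φ ↔ (~χ ∨ ~ψ)) ∨ θ) ↔ θ) → (θ ↔ χ))) = 1 − 0.892 = 0.108

0.108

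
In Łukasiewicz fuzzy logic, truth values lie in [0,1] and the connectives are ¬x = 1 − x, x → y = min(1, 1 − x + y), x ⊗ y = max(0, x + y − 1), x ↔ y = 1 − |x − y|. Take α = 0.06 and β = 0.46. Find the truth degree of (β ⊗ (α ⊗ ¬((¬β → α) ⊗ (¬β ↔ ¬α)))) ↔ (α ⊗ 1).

0.94

¬β = 1 − 0.46 = 0.54
¬β → α = min(1, 1 − 0.54 + 0.06) = min(1, 0.52) = 0.52
¬α = 1 − 0.06 = 0.94
¬β ↔ ¬α = 1 − |0.54 − 0.94| = 1 − 0.40 = 0.60
(¬β → α) ⊗ (¬β ↔ ¬α) = max(0, 0.52 + 0.60 − 1) = max(0, 0.12) = 0.12
¬((¬β → α) ⊗ (¬β ↔ ¬α)) = 1 − 0.12 = 0.88
α ⊗ ¬((¬β → α) ⊗ (¬β ↔ ¬α)) = max(0, 0.06 + 0.88 − 1) = max(0, -0.06) = 0.00
β ⊗ (α ⊗ ¬((¬β → α) ⊗ (¬β ↔ ¬α))) = max(0, 0.46 + 0.00 − 1) = max(0, -0.54) = 0.00
α ⊗ 1 = max(0, 0.06 + 1.00 − 1) = max(0, 0.06) = 0.06
(β ⊗ (α ⊗ ¬((¬β → α) ⊗ (¬β ↔ ¬α)))) ↔ (α ⊗ 1) = 1 − |0.00 − 0.06| = 1 − 0.06 = 0.94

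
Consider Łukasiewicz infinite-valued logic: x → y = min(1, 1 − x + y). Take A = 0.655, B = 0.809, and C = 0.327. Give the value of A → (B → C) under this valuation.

0.863

B → C = min(1, 1 − 0.809 + 0.327) = min(1, 0.518) = 0.518
A → (B → C) = min(1, 1 − 0.655 + 0.518) = min(1, 0.863) = 0.863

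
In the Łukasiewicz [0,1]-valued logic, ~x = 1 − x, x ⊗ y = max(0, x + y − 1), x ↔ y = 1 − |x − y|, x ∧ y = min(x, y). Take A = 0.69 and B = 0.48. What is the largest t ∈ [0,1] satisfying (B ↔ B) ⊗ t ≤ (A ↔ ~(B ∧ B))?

0.83

B ↔ B = 1 − |0.48 − 0.48| = 1 − 0.00 = 1.00
So the left factor is B ↔ B = 1.00.
B ∧ B = min(0.48, 0.48) = 0.48
~(B ∧ B) = 1 − 0.48 = 0.52
A ↔ ~(B ∧ B) = 1 − |0.69 − 0.52| = 1 − 0.17 = 0.83
So the right-hand bound is A ↔ ~(B ∧ B) = 0.83.
The residuum of the Łukasiewicz t-norm gives the supremum: min(1, 1 − 1.00 + 0.83).
1 − 1.00 + 0.83 = 0.83, so t = min(1, 0.83) = 0.83.
Check: 1.00 ⊗ 0.83 = max(0, 0.83) = 0.83 ≤ 0.83.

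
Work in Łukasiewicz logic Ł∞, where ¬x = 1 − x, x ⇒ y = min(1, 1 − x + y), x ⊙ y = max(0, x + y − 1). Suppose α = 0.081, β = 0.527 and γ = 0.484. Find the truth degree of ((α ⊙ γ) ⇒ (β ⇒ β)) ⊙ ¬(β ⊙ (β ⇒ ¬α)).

α ⊙ γ = max(0, 0.081 + 0.484 − 1) = max(0, -0.435) = 0.000
β ⇒ β = min(1, 1 − 0.527 + 0.527) = min(1, 1.000) = 1.000
(α ⊙ γ) ⇒ (β ⇒ β) = min(1, 1 − 0.000 + 1.000) = min(1, 2.000) = 1.000
¬α = 1 − 0.081 = 0.919
β ⇒ ¬α = min(1, 1 − 0.527 + 0.919) = min(1, 1.392) = 1.000
β ⊙ (β ⇒ ¬α) = max(0, 0.527 + 1.000 − 1) = max(0, 0.527) = 0.527
¬(β ⊙ (β ⇒ ¬α)) = 1 − 0.527 = 0.473
((α ⊙ γ) ⇒ (β ⇒ β)) ⊙ ¬(β ⊙ (β ⇒ ¬α)) = max(0, 1.000 + 0.473 − 1) = max(0, 0.473) = 0.473

0.473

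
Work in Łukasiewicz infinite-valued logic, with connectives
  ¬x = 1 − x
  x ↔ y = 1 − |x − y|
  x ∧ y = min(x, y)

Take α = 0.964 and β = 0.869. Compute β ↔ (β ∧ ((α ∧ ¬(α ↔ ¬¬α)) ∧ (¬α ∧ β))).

0.131

¬α = 1 − 0.964 = 0.036
¬¬α = 1 − 0.036 = 0.964
α ↔ ¬¬α = 1 − |0.964 − 0.964| = 1 − 0.000 = 1.000
¬(α ↔ ¬¬α) = 1 − 1.000 = 0.000
α ∧ ¬(α ↔ ¬¬α) = min(0.964, 0.000) = 0.000
¬α ∧ β = min(0.036, 0.869) = 0.036
(α ∧ ¬(α ↔ ¬¬α)) ∧ (¬α ∧ β) = min(0.000, 0.036) = 0.000
β ∧ ((α ∧ ¬(α ↔ ¬¬α)) ∧ (¬α ∧ β)) = min(0.869, 0.000) = 0.000
β ↔ (β ∧ ((α ∧ ¬(α ↔ ¬¬α)) ∧ (¬α ∧ β))) = 1 − |0.869 − 0.000| = 1 − 0.869 = 0.131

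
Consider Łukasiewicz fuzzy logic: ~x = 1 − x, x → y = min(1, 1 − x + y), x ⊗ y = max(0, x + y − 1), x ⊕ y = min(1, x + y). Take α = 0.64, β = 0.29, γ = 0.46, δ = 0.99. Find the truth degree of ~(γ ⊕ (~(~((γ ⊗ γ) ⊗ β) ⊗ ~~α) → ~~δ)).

0.00

γ ⊗ γ = max(0, 0.46 + 0.46 − 1) = max(0, -0.08) = 0.00
(γ ⊗ γ) ⊗ β = max(0, 0.00 + 0.29 − 1) = max(0, -0.71) = 0.00
~((γ ⊗ γ) ⊗ β) = 1 − 0.00 = 1.00
~α = 1 − 0.64 = 0.36
~~α = 1 − 0.36 = 0.64
~((γ ⊗ γ) ⊗ β) ⊗ ~~α = max(0, 1.00 + 0.64 − 1) = max(0, 0.64) = 0.64
~(~((γ ⊗ γ) ⊗ β) ⊗ ~~α) = 1 − 0.64 = 0.36
~δ = 1 − 0.99 = 0.01
~~δ = 1 − 0.01 = 0.99
~(~((γ ⊗ γ) ⊗ β) ⊗ ~~α) → ~~δ = min(1, 1 − 0.36 + 0.99) = min(1, 1.63) = 1.00
γ ⊕ (~(~((γ ⊗ γ) ⊗ β) ⊗ ~~α) → ~~δ) = min(1, 0.46 + 1.00) = min(1, 1.46) = 1.00
~(γ ⊕ (~(~((γ ⊗ γ) ⊗ β) ⊗ ~~α) → ~~δ)) = 1 − 1.00 = 0.00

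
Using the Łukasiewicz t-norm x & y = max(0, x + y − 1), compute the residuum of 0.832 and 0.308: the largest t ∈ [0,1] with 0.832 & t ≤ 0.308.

The residuum of the Łukasiewicz t-norm gives the supremum: min(1, 1 − 0.832 + 0.308).
1 − 0.832 + 0.308 = 0.476, so t = min(1, 0.476) = 0.476.
Check: 0.832 & 0.476 = max(0, 0.308) = 0.308 ≤ 0.308.

0.476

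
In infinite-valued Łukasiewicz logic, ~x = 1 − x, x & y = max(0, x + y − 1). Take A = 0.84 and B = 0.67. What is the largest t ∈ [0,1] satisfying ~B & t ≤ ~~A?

1.00

~B = 1 − 0.67 = 0.33
So the left factor is ~B = 0.33.
~A = 1 − 0.84 = 0.16
~~A = 1 − 0.16 = 0.84
So the right-hand bound is ~~A = 0.84.
The residuum of the Łukasiewicz t-norm gives the supremum: min(1, 1 − 0.33 + 0.84).
1 − 0.33 + 0.84 = 1.51, so t = min(1, 1.51) = 1.00.
Check: 0.33 & 1.00 = max(0, 0.33) = 0.33 ≤ 0.84.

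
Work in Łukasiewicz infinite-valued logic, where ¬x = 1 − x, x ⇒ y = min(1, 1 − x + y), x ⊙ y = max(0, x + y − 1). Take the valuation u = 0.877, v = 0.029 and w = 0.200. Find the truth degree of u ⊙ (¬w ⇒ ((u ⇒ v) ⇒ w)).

0.877

¬w = 1 − 0.200 = 0.800
u ⇒ v = min(1, 1 − 0.877 + 0.029) = min(1, 0.152) = 0.152
(u ⇒ v) ⇒ w = min(1, 1 − 0.152 + 0.200) = min(1, 1.048) = 1.000
¬w ⇒ ((u ⇒ v) ⇒ w) = min(1, 1 − 0.800 + 1.000) = min(1, 1.200) = 1.000
u ⊙ (¬w ⇒ ((u ⇒ v) ⇒ w)) = max(0, 0.877 + 1.000 − 1) = max(0, 0.877) = 0.877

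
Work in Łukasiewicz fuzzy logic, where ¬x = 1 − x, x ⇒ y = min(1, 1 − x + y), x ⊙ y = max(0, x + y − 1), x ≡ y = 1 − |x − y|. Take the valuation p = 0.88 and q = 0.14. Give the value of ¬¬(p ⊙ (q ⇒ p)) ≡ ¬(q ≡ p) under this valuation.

0.86

q ⇒ p = min(1, 1 − 0.14 + 0.88) = min(1, 1.74) = 1.00
p ⊙ (q ⇒ p) = max(0, 0.88 + 1.00 − 1) = max(0, 0.88) = 0.88
¬(p ⊙ (q ⇒ p)) = 1 − 0.88 = 0.12
¬¬(p ⊙ (q ⇒ p)) = 1 − 0.12 = 0.88
q ≡ p = 1 − |0.14 − 0.88| = 1 − 0.74 = 0.26
¬(q ≡ p) = 1 − 0.26 = 0.74
¬¬(p ⊙ (q ⇒ p)) ≡ ¬(q ≡ p) = 1 − |0.88 − 0.74| = 1 − 0.14 = 0.86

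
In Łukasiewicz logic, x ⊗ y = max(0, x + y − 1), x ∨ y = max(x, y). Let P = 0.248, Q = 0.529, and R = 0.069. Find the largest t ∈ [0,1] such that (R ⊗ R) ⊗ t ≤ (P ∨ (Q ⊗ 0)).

1.000

R ⊗ R = max(0, 0.069 + 0.069 − 1) = max(0, -0.862) = 0.000
So the left factor is R ⊗ R = 0.000.
Q ⊗ 0 = max(0, 0.529 + 0.000 − 1) = max(0, -0.471) = 0.000
P ∨ (Q ⊗ 0) = max(0.248, 0.000) = 0.248
So the right-hand bound is P ∨ (Q ⊗ 0) = 0.248.
The residuum of the Łukasiewicz t-norm gives the supremum: min(1, 1 − 0.000 + 0.248).
1 − 0.000 + 0.248 = 1.248, so t = min(1, 1.248) = 1.000.
Check: 0.000 ⊗ 1.000 = max(0, 0.000) = 0.000 ≤ 0.248.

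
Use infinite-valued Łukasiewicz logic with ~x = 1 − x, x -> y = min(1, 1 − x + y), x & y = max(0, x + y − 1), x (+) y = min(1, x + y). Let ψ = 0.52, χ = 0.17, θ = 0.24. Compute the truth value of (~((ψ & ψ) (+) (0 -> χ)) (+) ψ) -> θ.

ψ & ψ = max(0, 0.52 + 0.52 − 1) = max(0, 0.04) = 0.04
0 -> χ = min(1, 1 − 0.00 + 0.17) = min(1, 1.17) = 1.00
(ψ & ψ) (+) (0 -> χ) = min(1, 0.04 + 1.00) = min(1, 1.04) = 1.00
~((ψ & ψ) (+) (0 -> χ)) = 1 − 1.00 = 0.00
~((ψ & ψ) (+) (0 -> χ)) (+) ψ = min(1, 0.00 + 0.52) = min(1, 0.52) = 0.52
(~((ψ & ψ) (+) (0 -> χ)) (+) ψ) -> θ = min(1, 1 − 0.52 + 0.24) = min(1, 0.72) = 0.72

0.72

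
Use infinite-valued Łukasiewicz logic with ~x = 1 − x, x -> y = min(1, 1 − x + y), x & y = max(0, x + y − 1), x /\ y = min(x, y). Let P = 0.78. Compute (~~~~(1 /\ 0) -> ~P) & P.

0.78

1 /\ 0 = min(1.00, 0.00) = 0.00
~(1 /\ 0) = 1 − 0.00 = 1.00
~~(1 /\ 0) = 1 − 1.00 = 0.00
~~~(1 /\ 0) = 1 − 0.00 = 1.00
~~~~(1 /\ 0) = 1 − 1.00 = 0.00
~P = 1 − 0.78 = 0.22
~~~~(1 /\ 0) -> ~P = min(1, 1 − 0.00 + 0.22) = min(1, 1.22) = 1.00
(~~~~(1 /\ 0) -> ~P) & P = max(0, 1.00 + 0.78 − 1) = max(0, 0.78) = 0.78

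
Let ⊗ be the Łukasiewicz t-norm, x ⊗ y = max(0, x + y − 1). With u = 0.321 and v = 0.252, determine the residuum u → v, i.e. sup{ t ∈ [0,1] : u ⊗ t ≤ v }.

The residuum of the Łukasiewicz t-norm gives the supremum: min(1, 1 − 0.321 + 0.252).
1 − 0.321 + 0.252 = 0.931, so t = min(1, 0.931) = 0.931.
Check: 0.321 ⊗ 0.931 = max(0, 0.252) = 0.252 ≤ 0.252.

0.931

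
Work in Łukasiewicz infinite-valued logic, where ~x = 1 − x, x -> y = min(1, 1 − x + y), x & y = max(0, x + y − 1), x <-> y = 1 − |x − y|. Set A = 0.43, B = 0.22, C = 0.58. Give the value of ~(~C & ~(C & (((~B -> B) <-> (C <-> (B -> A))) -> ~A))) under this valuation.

0.87

~C = 1 − 0.58 = 0.42
~B = 1 − 0.22 = 0.78
~B -> B = min(1, 1 − 0.78 + 0.22) = min(1, 0.44) = 0.44
B -> A = min(1, 1 − 0.22 + 0.43) = min(1, 1.21) = 1.00
C <-> (B -> A) = 1 − |0.58 − 1.00| = 1 − 0.42 = 0.58
(~B -> B) <-> (C <-> (B -> A)) = 1 − |0.44 − 0.58| = 1 − 0.14 = 0.86
~A = 1 − 0.43 = 0.57
((~B -> B) <-> (C <-> (B -> A))) -> ~A = min(1, 1 − 0.86 + 0.57) = min(1, 0.71) = 0.71
C & (((~B -> B) <-> (C <-> (B -> A))) -> ~A) = max(0, 0.58 + 0.71 − 1) = max(0, 0.29) = 0.29
~(C & (((~B -> B) <-> (C <-> (B -> A))) -> ~A)) = 1 − 0.29 = 0.71
~C & ~(C & (((~B -> B) <-> (C <-> (B -> A))) -> ~A)) = max(0, 0.42 + 0.71 − 1) = max(0, 0.13) = 0.13
~(~C & ~(C & (((~B -> B) <-> (C <-> (B -> A))) -> ~A))) = 1 − 0.13 = 0.87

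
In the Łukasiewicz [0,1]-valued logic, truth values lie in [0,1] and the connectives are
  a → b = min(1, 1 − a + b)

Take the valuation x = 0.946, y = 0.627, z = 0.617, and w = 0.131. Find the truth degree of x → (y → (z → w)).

z → w = min(1, 1 − 0.617 + 0.131) = min(1, 0.514) = 0.514
y → (z → w) = min(1, 1 − 0.627 + 0.514) = min(1, 0.887) = 0.887
x → (y → (z → w)) = min(1, 1 − 0.946 + 0.887) = min(1, 0.941) = 0.941

0.941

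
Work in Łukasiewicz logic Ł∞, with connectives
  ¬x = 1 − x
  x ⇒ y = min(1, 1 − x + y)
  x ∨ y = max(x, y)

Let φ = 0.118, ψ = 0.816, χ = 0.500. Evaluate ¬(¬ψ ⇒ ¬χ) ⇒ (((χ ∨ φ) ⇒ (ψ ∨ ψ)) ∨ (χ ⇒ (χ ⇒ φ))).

1.000

¬ψ = 1 − 0.816 = 0.184
¬χ = 1 − 0.500 = 0.500
¬ψ ⇒ ¬χ = min(1, 1 − 0.184 + 0.500) = min(1, 1.316) = 1.000
¬(¬ψ ⇒ ¬χ) = 1 − 1.000 = 0.000
χ ∨ φ = max(0.500, 0.118) = 0.500
ψ ∨ ψ = max(0.816, 0.816) = 0.816
(χ ∨ φ) ⇒ (ψ ∨ ψ) = min(1, 1 − 0.500 + 0.816) = min(1, 1.316) = 1.000
χ ⇒ φ = min(1, 1 − 0.500 + 0.118) = min(1, 0.618) = 0.618
χ ⇒ (χ ⇒ φ) = min(1, 1 − 0.500 + 0.618) = min(1, 1.118) = 1.000
((χ ∨ φ) ⇒ (ψ ∨ ψ)) ∨ (χ ⇒ (χ ⇒ φ)) = max(1.000, 1.000) = 1.000
¬(¬ψ ⇒ ¬χ) ⇒ (((χ ∨ φ) ⇒ (ψ ∨ ψ)) ∨ (χ ⇒ (χ ⇒ φ))) = min(1, 1 − 0.000 + 1.000) = min(1, 2.000) = 1.000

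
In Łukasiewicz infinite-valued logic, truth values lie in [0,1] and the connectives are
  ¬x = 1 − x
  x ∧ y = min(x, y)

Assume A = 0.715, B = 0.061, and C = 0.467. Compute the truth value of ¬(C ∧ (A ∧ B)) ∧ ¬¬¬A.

A ∧ B = min(0.715, 0.061) = 0.061
C ∧ (A ∧ B) = min(0.467, 0.061) = 0.061
¬(C ∧ (A ∧ B)) = 1 − 0.061 = 0.939
¬A = 1 − 0.715 = 0.285
¬¬A = 1 − 0.285 = 0.715
¬¬¬A = 1 − 0.715 = 0.285
¬(C ∧ (A ∧ B)) ∧ ¬¬¬A = min(0.939, 0.285) = 0.285

0.285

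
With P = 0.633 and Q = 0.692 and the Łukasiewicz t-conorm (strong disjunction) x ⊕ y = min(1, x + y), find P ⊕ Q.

1.000

P ⊕ Q = min(1, 0.633 + 0.692) = min(1, 1.325) = 1.000
For comparison, the Gödel t-conorm max(x, y) would give 0.692.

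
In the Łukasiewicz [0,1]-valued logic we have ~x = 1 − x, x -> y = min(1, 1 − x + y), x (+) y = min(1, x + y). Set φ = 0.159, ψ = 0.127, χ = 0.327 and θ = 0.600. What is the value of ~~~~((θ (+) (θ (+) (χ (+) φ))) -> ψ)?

χ (+) φ = min(1, 0.327 + 0.159) = min(1, 0.486) = 0.486
θ (+) (χ (+) φ) = min(1, 0.600 + 0.486) = min(1, 1.086) = 1.000
θ (+) (θ (+) (χ (+) φ)) = min(1, 0.600 + 1.000) = min(1, 1.600) = 1.000
(θ (+) (θ (+) (χ (+) φ))) -> ψ = min(1, 1 − 1.000 + 0.127) = min(1, 0.127) = 0.127
~((θ (+) (θ (+) (χ (+) φ))) -> ψ) = 1 − 0.127 = 0.873
~~((θ (+) (θ (+) (χ (+) φ))) -> ψ) = 1 − 0.873 = 0.127
~~~((θ (+) (θ (+) (χ (+) φ))) -> ψ) = 1 − 0.127 = 0.873
~~~~((θ (+) (θ (+) (χ (+) φ))) -> ψ) = 1 − 0.873 = 0.127

0.127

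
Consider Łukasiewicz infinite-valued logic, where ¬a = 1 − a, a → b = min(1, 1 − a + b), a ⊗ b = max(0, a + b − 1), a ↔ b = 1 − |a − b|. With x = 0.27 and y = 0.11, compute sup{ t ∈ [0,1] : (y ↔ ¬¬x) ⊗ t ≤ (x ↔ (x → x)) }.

¬x = 1 − 0.27 = 0.73
¬¬x = 1 − 0.73 = 0.27
y ↔ ¬¬x = 1 − |0.11 − 0.27| = 1 − 0.16 = 0.84
So the left factor is y ↔ ¬¬x = 0.84.
x → x = min(1, 1 − 0.27 + 0.27) = min(1, 1.00) = 1.00
x ↔ (x → x) = 1 − |0.27 − 1.00| = 1 − 0.73 = 0.27
So the right-hand bound is x ↔ (x → x) = 0.27.
The residuum of the Łukasiewicz t-norm gives the supremum: min(1, 1 − 0.84 + 0.27).
1 − 0.84 + 0.27 = 0.43, so t = min(1, 0.43) = 0.43.
Check: 0.84 ⊗ 0.43 = max(0, 0.27) = 0.27 ≤ 0.27.

0.43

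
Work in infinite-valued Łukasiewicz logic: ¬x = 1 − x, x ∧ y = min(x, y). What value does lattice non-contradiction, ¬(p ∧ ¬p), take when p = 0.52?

¬p = 1 − 0.52 = 0.48
p ∧ ¬p = min(0.52, 0.48) = 0.48
¬(p ∧ ¬p) = 1 − 0.48 = 0.52
(The value 0.52 < 1 shows this instance is not satisfied; not a Ł∞-tautology — its value is 1 − min(a, 1−a).)

0.52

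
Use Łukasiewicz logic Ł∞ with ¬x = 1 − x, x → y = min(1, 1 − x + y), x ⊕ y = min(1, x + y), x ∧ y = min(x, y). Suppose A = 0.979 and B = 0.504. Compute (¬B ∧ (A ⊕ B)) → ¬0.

1.000

¬B = 1 − 0.504 = 0.496
A ⊕ B = min(1, 0.979 + 0.504) = min(1, 1.483) = 1.000
¬B ∧ (A ⊕ B) = min(0.496, 1.000) = 0.496
¬0 = 1 − 0.000 = 1.000
(¬B ∧ (A ⊕ B)) → ¬0 = min(1, 1 − 0.496 + 1.000) = min(1, 1.504) = 1.000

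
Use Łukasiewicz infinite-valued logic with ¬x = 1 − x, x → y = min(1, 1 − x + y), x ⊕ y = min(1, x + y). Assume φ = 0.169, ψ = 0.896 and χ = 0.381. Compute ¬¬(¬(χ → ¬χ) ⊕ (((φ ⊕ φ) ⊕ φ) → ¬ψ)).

¬χ = 1 − 0.381 = 0.619
χ → ¬χ = min(1, 1 − 0.381 + 0.619) = min(1, 1.238) = 1.000
¬(χ → ¬χ) = 1 − 1.000 = 0.000
φ ⊕ φ = min(1, 0.169 + 0.169) = min(1, 0.338) = 0.338
(φ ⊕ φ) ⊕ φ = min(1, 0.338 + 0.169) = min(1, 0.507) = 0.507
¬ψ = 1 − 0.896 = 0.104
((φ ⊕ φ) ⊕ φ) → ¬ψ = min(1, 1 − 0.507 + 0.104) = min(1, 0.597) = 0.597
¬(χ → ¬χ) ⊕ (((φ ⊕ φ) ⊕ φ) → ¬ψ) = min(1, 0.000 + 0.597) = min(1, 0.597) = 0.597
¬(¬(χ → ¬χ) ⊕ (((φ ⊕ φ) ⊕ φ) → ¬ψ)) = 1 − 0.597 = 0.403
¬¬(¬(χ → ¬χ) ⊕ (((φ ⊕ φ) ⊕ φ) → ¬ψ)) = 1 − 0.403 = 0.597

0.597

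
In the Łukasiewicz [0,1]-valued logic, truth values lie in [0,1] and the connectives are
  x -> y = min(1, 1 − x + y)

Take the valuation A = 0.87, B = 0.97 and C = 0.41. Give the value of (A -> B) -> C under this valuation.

0.41

A -> B = min(1, 1 − 0.87 + 0.97) = min(1, 1.10) = 1.00
(A -> B) -> C = min(1, 1 − 1.00 + 0.41) = min(1, 0.41) = 0.41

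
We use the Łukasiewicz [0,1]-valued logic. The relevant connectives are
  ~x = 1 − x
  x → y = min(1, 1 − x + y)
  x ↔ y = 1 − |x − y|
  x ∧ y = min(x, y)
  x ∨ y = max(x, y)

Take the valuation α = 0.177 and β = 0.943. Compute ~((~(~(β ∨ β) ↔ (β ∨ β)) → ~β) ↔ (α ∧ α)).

β ∨ β = max(0.943, 0.943) = 0.943
~(β ∨ β) = 1 − 0.943 = 0.057
~(β ∨ β) ↔ (β ∨ β) = 1 − |0.057 − 0.943| = 1 − 0.886 = 0.114
~(~(β ∨ β) ↔ (β ∨ β)) = 1 − 0.114 = 0.886
~β = 1 − 0.943 = 0.057
~(~(β ∨ β) ↔ (β ∨ β)) → ~β = min(1, 1 − 0.886 + 0.057) = min(1, 0.171) = 0.171
α ∧ α = min(0.177, 0.177) = 0.177
(~(~(β ∨ β) ↔ (β ∨ β)) → ~β) ↔ (α ∧ α) = 1 − |0.171 − 0.177| = 1 − 0.006 = 0.994
~((~(~(β ∨ β) ↔ (β ∨ β)) → ~β) ↔ (α ∧ α)) = 1 − 0.994 = 0.006

0.006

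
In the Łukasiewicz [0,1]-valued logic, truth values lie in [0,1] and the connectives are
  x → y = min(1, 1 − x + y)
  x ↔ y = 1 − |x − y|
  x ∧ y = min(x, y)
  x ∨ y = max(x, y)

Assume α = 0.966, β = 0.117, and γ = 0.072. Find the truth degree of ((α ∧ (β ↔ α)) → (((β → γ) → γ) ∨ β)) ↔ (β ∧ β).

β ↔ α = 1 − |0.117 − 0.966| = 1 − 0.849 = 0.151
α ∧ (β ↔ α) = min(0.966, 0.151) = 0.151
β → γ = min(1, 1 − 0.117 + 0.072) = min(1, 0.955) = 0.955
(β → γ) → γ = min(1, 1 − 0.955 + 0.072) = min(1, 0.117) = 0.117
((β → γ) → γ) ∨ β = max(0.117, 0.117) = 0.117
(α ∧ (β ↔ α)) → (((β → γ) → γ) ∨ β) = min(1, 1 − 0.151 + 0.117) = min(1, 0.966) = 0.966
β ∧ β = min(0.117, 0.117) = 0.117
((α ∧ (β ↔ α)) → (((β → γ) → γ) ∨ β)) ↔ (β ∧ β) = 1 − |0.966 − 0.117| = 1 − 0.849 = 0.151

0.151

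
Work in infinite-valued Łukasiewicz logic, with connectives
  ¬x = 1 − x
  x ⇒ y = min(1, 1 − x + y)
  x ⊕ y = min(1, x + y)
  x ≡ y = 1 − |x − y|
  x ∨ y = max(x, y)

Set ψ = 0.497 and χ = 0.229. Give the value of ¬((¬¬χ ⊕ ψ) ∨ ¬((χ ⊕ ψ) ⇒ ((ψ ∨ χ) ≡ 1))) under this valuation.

0.274

¬χ = 1 − 0.229 = 0.771
¬¬χ = 1 − 0.771 = 0.229
¬¬χ ⊕ ψ = min(1, 0.229 + 0.497) = min(1, 0.726) = 0.726
χ ⊕ ψ = min(1, 0.229 + 0.497) = min(1, 0.726) = 0.726
ψ ∨ χ = max(0.497, 0.229) = 0.497
(ψ ∨ χ) ≡ 1 = 1 − |0.497 − 1.000| = 1 − 0.503 = 0.497
(χ ⊕ ψ) ⇒ ((ψ ∨ χ) ≡ 1) = min(1, 1 − 0.726 + 0.497) = min(1, 0.771) = 0.771
¬((χ ⊕ ψ) ⇒ ((ψ ∨ χ) ≡ 1)) = 1 − 0.771 = 0.229
(¬¬χ ⊕ ψ) ∨ ¬((χ ⊕ ψ) ⇒ ((ψ ∨ χ) ≡ 1)) = max(0.726, 0.229) = 0.726
¬((¬¬χ ⊕ ψ) ∨ ¬((χ ⊕ ψ) ⇒ ((ψ ∨ χ) ≡ 1))) = 1 − 0.726 = 0.274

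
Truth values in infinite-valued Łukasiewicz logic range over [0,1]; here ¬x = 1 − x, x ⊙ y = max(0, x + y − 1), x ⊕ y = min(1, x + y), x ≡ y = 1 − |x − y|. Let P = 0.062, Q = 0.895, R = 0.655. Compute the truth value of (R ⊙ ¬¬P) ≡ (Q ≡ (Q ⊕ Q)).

¬P = 1 − 0.062 = 0.938
¬¬P = 1 − 0.938 = 0.062
R ⊙ ¬¬P = max(0, 0.655 + 0.062 − 1) = max(0, -0.283) = 0.000
Q ⊕ Q = min(1, 0.895 + 0.895) = min(1, 1.790) = 1.000
Q ≡ (Q ⊕ Q) = 1 − |0.895 − 1.000| = 1 − 0.105 = 0.895
(R ⊙ ¬¬P) ≡ (Q ≡ (Q ⊕ Q)) = 1 − |0.000 − 0.895| = 1 − 0.895 = 0.105

0.105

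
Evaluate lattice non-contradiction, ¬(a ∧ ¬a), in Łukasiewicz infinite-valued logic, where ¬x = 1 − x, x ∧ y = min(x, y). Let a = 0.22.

0.78

¬a = 1 − 0.22 = 0.78
a ∧ ¬a = min(0.22, 0.78) = 0.22
¬(a ∧ ¬a) = 1 − 0.22 = 0.78
(The value 0.78 < 1 shows this instance is not satisfied; not a Ł∞-tautology — its value is 1 − min(a, 1−a).)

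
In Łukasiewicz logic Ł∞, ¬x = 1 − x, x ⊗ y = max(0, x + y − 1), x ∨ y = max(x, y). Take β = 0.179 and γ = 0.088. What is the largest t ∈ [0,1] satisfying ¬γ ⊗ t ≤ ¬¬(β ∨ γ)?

0.267

¬γ = 1 − 0.088 = 0.912
So the left factor is ¬γ = 0.912.
β ∨ γ = max(0.179, 0.088) = 0.179
¬(β ∨ γ) = 1 − 0.179 = 0.821
¬¬(β ∨ γ) = 1 − 0.821 = 0.179
So the right-hand bound is ¬¬(β ∨ γ) = 0.179.
The residuum of the Łukasiewicz t-norm gives the supremum: min(1, 1 − 0.912 + 0.179).
1 − 0.912 + 0.179 = 0.267, so t = min(1, 0.267) = 0.267.
Check: 0.912 ⊗ 0.267 = max(0, 0.179) = 0.179 ≤ 0.179.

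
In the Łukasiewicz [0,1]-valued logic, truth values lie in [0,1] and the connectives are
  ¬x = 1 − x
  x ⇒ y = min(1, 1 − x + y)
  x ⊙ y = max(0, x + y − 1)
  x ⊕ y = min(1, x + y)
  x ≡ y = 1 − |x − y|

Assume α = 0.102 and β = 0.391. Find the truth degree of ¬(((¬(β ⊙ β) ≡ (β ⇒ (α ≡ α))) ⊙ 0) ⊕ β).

0.609

β ⊙ β = max(0, 0.391 + 0.391 − 1) = max(0, -0.218) = 0.000
¬(β ⊙ β) = 1 − 0.000 = 1.000
α ≡ α = 1 − |0.102 − 0.102| = 1 − 0.000 = 1.000
β ⇒ (α ≡ α) = min(1, 1 − 0.391 + 1.000) = min(1, 1.609) = 1.000
¬(β ⊙ β) ≡ (β ⇒ (α ≡ α)) = 1 − |1.000 − 1.000| = 1 − 0.000 = 1.000
(¬(β ⊙ β) ≡ (β ⇒ (α ≡ α))) ⊙ 0 = max(0, 1.000 + 0.000 − 1) = max(0, 0.000) = 0.000
((¬(β ⊙ β) ≡ (β ⇒ (α ≡ α))) ⊙ 0) ⊕ β = min(1, 0.000 + 0.391) = min(1, 0.391) = 0.391
¬(((¬(β ⊙ β) ≡ (β ⇒ (α ≡ α))) ⊙ 0) ⊕ β) = 1 − 0.391 = 0.609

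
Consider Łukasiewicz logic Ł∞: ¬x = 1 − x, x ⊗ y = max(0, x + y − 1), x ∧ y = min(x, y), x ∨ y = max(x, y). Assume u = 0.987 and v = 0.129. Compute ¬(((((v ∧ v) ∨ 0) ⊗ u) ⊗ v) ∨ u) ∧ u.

v ∧ v = min(0.129, 0.129) = 0.129
(v ∧ v) ∨ 0 = max(0.129, 0.000) = 0.129
((v ∧ v) ∨ 0) ⊗ u = max(0, 0.129 + 0.987 − 1) = max(0, 0.116) = 0.116
(((v ∧ v) ∨ 0) ⊗ u) ⊗ v = max(0, 0.116 + 0.129 − 1) = max(0, -0.755) = 0.000
((((v ∧ v) ∨ 0) ⊗ u) ⊗ v) ∨ u = max(0.000, 0.987) = 0.987
¬(((((v ∧ v) ∨ 0) ⊗ u) ⊗ v) ∨ u) = 1 − 0.987 = 0.013
¬(((((v ∧ v) ∨ 0) ⊗ u) ⊗ v) ∨ u) ∧ u = min(0.013, 0.987) = 0.013

0.013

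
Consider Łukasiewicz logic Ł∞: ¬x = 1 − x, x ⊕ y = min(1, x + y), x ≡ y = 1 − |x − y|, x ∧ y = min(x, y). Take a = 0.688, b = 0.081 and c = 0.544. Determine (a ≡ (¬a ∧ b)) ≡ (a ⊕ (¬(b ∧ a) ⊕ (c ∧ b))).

0.393

¬a = 1 − 0.688 = 0.312
¬a ∧ b = min(0.312, 0.081) = 0.081
a ≡ (¬a ∧ b) = 1 − |0.688 − 0.081| = 1 − 0.607 = 0.393
b ∧ a = min(0.081, 0.688) = 0.081
¬(b ∧ a) = 1 − 0.081 = 0.919
c ∧ b = min(0.544, 0.081) = 0.081
¬(b ∧ a) ⊕ (c ∧ b) = min(1, 0.919 + 0.081) = min(1, 1.000) = 1.000
a ⊕ (¬(b ∧ a) ⊕ (c ∧ b)) = min(1, 0.688 + 1.000) = min(1, 1.688) = 1.000
(a ≡ (¬a ∧ b)) ≡ (a ⊕ (¬(b ∧ a) ⊕ (c ∧ b))) = 1 − |0.393 − 1.000| = 1 − 0.607 = 0.393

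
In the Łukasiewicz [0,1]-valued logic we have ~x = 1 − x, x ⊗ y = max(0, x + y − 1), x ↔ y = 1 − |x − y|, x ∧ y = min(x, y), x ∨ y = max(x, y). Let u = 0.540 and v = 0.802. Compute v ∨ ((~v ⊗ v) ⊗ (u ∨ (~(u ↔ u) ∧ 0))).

~v = 1 − 0.802 = 0.198
~v ⊗ v = max(0, 0.198 + 0.802 − 1) = max(0, 0.000) = 0.000
u ↔ u = 1 − |0.540 − 0.540| = 1 − 0.000 = 1.000
~(u ↔ u) = 1 − 1.000 = 0.000
~(u ↔ u) ∧ 0 = min(0.000, 0.000) = 0.000
u ∨ (~(u ↔ u) ∧ 0) = max(0.540, 0.000) = 0.540
(~v ⊗ v) ⊗ (u ∨ (~(u ↔ u) ∧ 0)) = max(0, 0.000 + 0.540 − 1) = max(0, -0.460) = 0.000
v ∨ ((~v ⊗ v) ⊗ (u ∨ (~(u ↔ u) ∧ 0))) = max(0.802, 0.000) = 0.802

0.802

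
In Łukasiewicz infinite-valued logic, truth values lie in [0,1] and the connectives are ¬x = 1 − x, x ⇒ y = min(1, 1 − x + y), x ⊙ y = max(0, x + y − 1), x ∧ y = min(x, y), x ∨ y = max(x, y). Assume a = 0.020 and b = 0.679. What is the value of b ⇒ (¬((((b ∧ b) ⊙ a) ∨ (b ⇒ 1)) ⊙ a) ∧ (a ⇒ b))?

1.000

b ∧ b = min(0.679, 0.679) = 0.679
(b ∧ b) ⊙ a = max(0, 0.679 + 0.020 − 1) = max(0, -0.301) = 0.000
b ⇒ 1 = min(1, 1 − 0.679 + 1.000) = min(1, 1.321) = 1.000
((b ∧ b) ⊙ a) ∨ (b ⇒ 1) = max(0.000, 1.000) = 1.000
(((b ∧ b) ⊙ a) ∨ (b ⇒ 1)) ⊙ a = max(0, 1.000 + 0.020 − 1) = max(0, 0.020) = 0.020
¬((((b ∧ b) ⊙ a) ∨ (b ⇒ 1)) ⊙ a) = 1 − 0.020 = 0.980
a ⇒ b = min(1, 1 − 0.020 + 0.679) = min(1, 1.659) = 1.000
¬((((b ∧ b) ⊙ a) ∨ (b ⇒ 1)) ⊙ a) ∧ (a ⇒ b) = min(0.980, 1.000) = 0.980
b ⇒ (¬((((b ∧ b) ⊙ a) ∨ (b ⇒ 1)) ⊙ a) ∧ (a ⇒ b)) = min(1, 1 − 0.679 + 0.980) = min(1, 1.301) = 1.000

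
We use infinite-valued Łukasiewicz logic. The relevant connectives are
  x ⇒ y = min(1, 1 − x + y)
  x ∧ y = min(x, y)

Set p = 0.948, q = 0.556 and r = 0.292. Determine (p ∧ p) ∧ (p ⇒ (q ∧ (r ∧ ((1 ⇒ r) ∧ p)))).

0.344

p ∧ p = min(0.948, 0.948) = 0.948
1 ⇒ r = min(1, 1 − 1.000 + 0.292) = min(1, 0.292) = 0.292
(1 ⇒ r) ∧ p = min(0.292, 0.948) = 0.292
r ∧ ((1 ⇒ r) ∧ p) = min(0.292, 0.292) = 0.292
q ∧ (r ∧ ((1 ⇒ r) ∧ p)) = min(0.556, 0.292) = 0.292
p ⇒ (q ∧ (r ∧ ((1 ⇒ r) ∧ p))) = min(1, 1 − 0.948 + 0.292) = min(1, 0.344) = 0.344
(p ∧ p) ∧ (p ⇒ (q ∧ (r ∧ ((1 ⇒ r) ∧ p)))) = min(0.948, 0.344) = 0.344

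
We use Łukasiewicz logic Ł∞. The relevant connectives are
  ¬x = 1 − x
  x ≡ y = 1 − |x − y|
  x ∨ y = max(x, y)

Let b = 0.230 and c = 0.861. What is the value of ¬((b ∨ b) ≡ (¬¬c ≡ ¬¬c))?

b ∨ b = max(0.230, 0.230) = 0.230
¬c = 1 − 0.861 = 0.139
¬¬c = 1 − 0.139 = 0.861
¬¬c ≡ ¬¬c = 1 − |0.861 − 0.861| = 1 − 0.000 = 1.000
(b ∨ b) ≡ (¬¬c ≡ ¬¬c) = 1 − |0.230 − 1.000| = 1 − 0.770 = 0.230
¬((b ∨ b) ≡ (¬¬c ≡ ¬¬c)) = 1 − 0.230 = 0.770

0.770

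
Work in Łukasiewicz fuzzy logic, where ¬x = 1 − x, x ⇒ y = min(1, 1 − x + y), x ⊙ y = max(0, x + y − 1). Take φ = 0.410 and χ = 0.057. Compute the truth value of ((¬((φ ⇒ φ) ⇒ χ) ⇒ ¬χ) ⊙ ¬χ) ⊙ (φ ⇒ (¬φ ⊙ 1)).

0.943

φ ⇒ φ = min(1, 1 − 0.410 + 0.410) = min(1, 1.000) = 1.000
(φ ⇒ φ) ⇒ χ = min(1, 1 − 1.000 + 0.057) = min(1, 0.057) = 0.057
¬((φ ⇒ φ) ⇒ χ) = 1 − 0.057 = 0.943
¬χ = 1 − 0.057 = 0.943
¬((φ ⇒ φ) ⇒ χ) ⇒ ¬χ = min(1, 1 − 0.943 + 0.943) = min(1, 1.000) = 1.000
(¬((φ ⇒ φ) ⇒ χ) ⇒ ¬χ) ⊙ ¬χ = max(0, 1.000 + 0.943 − 1) = max(0, 0.943) = 0.943
¬φ = 1 − 0.410 = 0.590
¬φ ⊙ 1 = max(0, 0.590 + 1.000 − 1) = max(0, 0.590) = 0.590
φ ⇒ (¬φ ⊙ 1) = min(1, 1 − 0.410 + 0.590) = min(1, 1.180) = 1.000
((¬((φ ⇒ φ) ⇒ χ) ⇒ ¬χ) ⊙ ¬χ) ⊙ (φ ⇒ (¬φ ⊙ 1)) = max(0, 0.943 + 1.000 − 1) = max(0, 0.943) = 0.943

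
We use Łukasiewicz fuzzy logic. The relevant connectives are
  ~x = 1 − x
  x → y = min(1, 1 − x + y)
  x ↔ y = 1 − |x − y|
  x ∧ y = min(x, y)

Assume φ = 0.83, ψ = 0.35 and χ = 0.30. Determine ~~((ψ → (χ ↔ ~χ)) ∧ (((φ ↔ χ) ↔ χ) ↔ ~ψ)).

0.82

~χ = 1 − 0.30 = 0.70
χ ↔ ~χ = 1 − |0.30 − 0.70| = 1 − 0.40 = 0.60
ψ → (χ ↔ ~χ) = min(1, 1 − 0.35 + 0.60) = min(1, 1.25) = 1.00
φ ↔ χ = 1 − |0.83 − 0.30| = 1 − 0.53 = 0.47
(φ ↔ χ) ↔ χ = 1 − |0.47 − 0.30| = 1 − 0.17 = 0.83
~ψ = 1 − 0.35 = 0.65
((φ ↔ χ) ↔ χ) ↔ ~ψ = 1 − |0.83 − 0.65| = 1 − 0.18 = 0.82
(ψ → (χ ↔ ~χ)) ∧ (((φ ↔ χ) ↔ χ) ↔ ~ψ) = min(1.00, 0.82) = 0.82
~((ψ → (χ ↔ ~χ)) ∧ (((φ ↔ χ) ↔ χ) ↔ ~ψ)) = 1 − 0.82 = 0.18
~~((ψ → (χ ↔ ~χ)) ∧ (((φ ↔ χ) ↔ χ) ↔ ~ψ)) = 1 − 0.18 = 0.82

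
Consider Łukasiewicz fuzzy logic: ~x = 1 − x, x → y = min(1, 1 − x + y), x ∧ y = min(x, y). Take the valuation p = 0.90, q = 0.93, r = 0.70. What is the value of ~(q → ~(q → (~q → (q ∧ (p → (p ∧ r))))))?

0.93

~q = 1 − 0.93 = 0.07
p ∧ r = min(0.90, 0.70) = 0.70
p → (p ∧ r) = min(1, 1 − 0.90 + 0.70) = min(1, 0.80) = 0.80
q ∧ (p → (p ∧ r)) = min(0.93, 0.80) = 0.80
~q → (q ∧ (p → (p ∧ r))) = min(1, 1 − 0.07 + 0.80) = min(1, 1.73) = 1.00
q → (~q → (q ∧ (p → (p ∧ r)))) = min(1, 1 − 0.93 + 1.00) = min(1, 1.07) = 1.00
~(q → (~q → (q ∧ (p → (p ∧ r))))) = 1 − 1.00 = 0.00
q → ~(q → (~q → (q ∧ (p → (p ∧ r))))) = min(1, 1 − 0.93 + 0.00) = min(1, 0.07) = 0.07
~(q → ~(q → (~q → (q ∧ (p → (p ∧ r)))))) = 1 − 0.07 = 0.93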